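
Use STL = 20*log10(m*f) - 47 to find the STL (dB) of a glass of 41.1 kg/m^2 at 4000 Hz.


Mass law: STL = 20 * log10(m * f) - 47
  m * f = 41.1 * 4000 = 164400
  log10(164400) = 5.2159
  STL = 20 * 5.2159 - 47 = 104.318 - 47 = 57.3 dB

57.3 dB


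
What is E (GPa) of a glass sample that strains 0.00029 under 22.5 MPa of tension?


Young's modulus: E = stress / strain
  E = 22.5 MPa / 0.00029 = 77586.21 MPa
Convert to GPa: 77586.21 / 1000 = 77.59 GPa

77.59 GPa


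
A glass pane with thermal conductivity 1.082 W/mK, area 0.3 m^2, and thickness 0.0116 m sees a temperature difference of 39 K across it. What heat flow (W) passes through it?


Fourier's law: Q = k * A * dT / t
  Q = 1.082 * 0.3 * 39 / 0.0116
  Q = 12.6594 / 0.0116 = 1091.3 W

1091.3 W


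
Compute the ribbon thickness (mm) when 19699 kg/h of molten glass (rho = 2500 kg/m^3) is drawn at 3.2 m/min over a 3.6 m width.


Ribbon cross-section from mass balance:
  Volume rate = throughput / density = 19699 / 2500 = 7.8796 m^3/h
  thickness = volume rate / (speed * 60 * width), i.e.
  thickness = throughput / (60 * speed * width * density) * 1000
  thickness = 19699 / (60 * 3.2 * 3.6 * 2500) * 1000 = 11.4 mm

11.4 mm


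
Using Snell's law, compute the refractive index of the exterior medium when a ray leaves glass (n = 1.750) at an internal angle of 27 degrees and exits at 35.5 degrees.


Apply Snell's law: n1 * sin(theta1) = n2 * sin(theta2)
  n2 = n1 * sin(theta1) / sin(theta2)
  sin(27) = 0.45399
  sin(35.5) = 0.580703
  n2 = 1.750 * 0.45399 / 0.580703 = 1.3681

1.3681


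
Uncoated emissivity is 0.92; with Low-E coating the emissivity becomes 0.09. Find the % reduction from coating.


Percentage reduction = (1 - coated/uncoated) * 100
  Ratio = 0.09 / 0.92 = 0.0978
  Reduction = (1 - 0.0978) * 100 = 90.2%

90.2%


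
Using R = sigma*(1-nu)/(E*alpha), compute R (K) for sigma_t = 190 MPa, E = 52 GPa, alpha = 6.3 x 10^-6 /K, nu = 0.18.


Thermal shock resistance: R = sigma * (1 - nu) / (E * alpha)
  Numerator = 190 * (1 - 0.18) = 155.8
  Denominator = 52 * 1000 * (6.3 x 10^-6) = 0.3276
  R = 155.8 / 0.3276 = 475.6 K

475.6 K


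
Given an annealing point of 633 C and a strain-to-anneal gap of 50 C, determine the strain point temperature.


Strain point = annealing point - difference:
  T_strain = 633 - 50 = 583 C

583 C


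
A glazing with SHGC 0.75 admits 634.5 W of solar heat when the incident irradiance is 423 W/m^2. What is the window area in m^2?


Rearrange Q = Area * SHGC * Irradiance:
  Area = Q / (SHGC * Irradiance)
  Area = 634.5 / (0.75 * 423) = 2.0 m^2

2.0 m^2


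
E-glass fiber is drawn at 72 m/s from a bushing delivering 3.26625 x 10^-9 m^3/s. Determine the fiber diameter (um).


Cross-sectional area from continuity:
  A = Q / v = 3.26625 x 10^-9 / 72 = 4.536458 x 10^-11 m^2
Diameter from circular cross-section:
  d = sqrt(4A / pi) * 10^6 (m -> um)
  d = sqrt(4 * 4.536458 x 10^-11 / pi) * 10^6 = 7.6 um

7.6 um


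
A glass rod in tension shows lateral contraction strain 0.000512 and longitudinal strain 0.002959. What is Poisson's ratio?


Poisson's ratio: nu = lateral strain / axial strain
  nu = 0.000512 / 0.002959 = 0.173

0.173


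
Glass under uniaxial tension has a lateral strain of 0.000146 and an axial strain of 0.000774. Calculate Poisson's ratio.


Poisson's ratio: nu = lateral strain / axial strain
  nu = 0.000146 / 0.000774 = 0.1886

0.1886


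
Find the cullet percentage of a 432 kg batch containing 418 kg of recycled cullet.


Cullet ratio = (cullet mass / total batch mass) * 100
  Ratio = 418 / 432 * 100 = 96.76%

96.76%


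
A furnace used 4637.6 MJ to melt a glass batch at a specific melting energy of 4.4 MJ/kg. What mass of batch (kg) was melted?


Rearrange E = m * s for m:
  m = E / s
  m = 4637.6 / 4.4 = 1054.0 kg

1054.0 kg


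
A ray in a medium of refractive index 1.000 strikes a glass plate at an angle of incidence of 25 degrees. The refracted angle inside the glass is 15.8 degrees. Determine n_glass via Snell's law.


Apply Snell's law: n1 * sin(theta1) = n2 * sin(theta2)
  n2 = n1 * sin(theta1) / sin(theta2)
  sin(25) = 0.422618
  sin(15.8) = 0.27228
  n2 = 1.000 * 0.422618 / 0.27228 = 1.5521

1.5521


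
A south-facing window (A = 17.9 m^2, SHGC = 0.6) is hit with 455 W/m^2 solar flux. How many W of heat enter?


Solar heat gain: Q = Area * SHGC * Irradiance
  Q = 17.9 * 0.6 * 455 = 4886.7 W

4886.7 W


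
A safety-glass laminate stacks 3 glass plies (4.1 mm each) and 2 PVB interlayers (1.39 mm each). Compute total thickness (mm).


Total thickness = glass contribution + PVB contribution
  Glass: 3 * 4.1 = 12.3 mm
  PVB: 2 * 1.39 = 2.78 mm
  Total = 12.3 + 2.78 = 15.08 mm

15.08 mm


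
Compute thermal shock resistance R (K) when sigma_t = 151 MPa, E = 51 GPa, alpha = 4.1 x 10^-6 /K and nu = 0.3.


Thermal shock resistance: R = sigma * (1 - nu) / (E * alpha)
  Numerator = 151 * (1 - 0.3) = 105.7
  Denominator = 51 * 1000 * (4.1 x 10^-6) = 0.2091
  R = 105.7 / 0.2091 = 505.5 K

505.5 K


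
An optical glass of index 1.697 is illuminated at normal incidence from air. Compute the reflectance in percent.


Fresnel reflectance at normal incidence:
  R = ((n - 1)/(n + 1))^2
  (n - 1)/(n + 1) = (1.697 - 1)/(1.697 + 1) = 0.258435
  R = 0.258435^2 = 0.0667886
  R(%) = 0.0667886 * 100 = 6.679%

6.679%


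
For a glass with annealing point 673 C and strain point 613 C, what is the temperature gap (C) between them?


Gap = T_anneal - T_strain:
  gap = 673 - 613 = 60 C

60 C


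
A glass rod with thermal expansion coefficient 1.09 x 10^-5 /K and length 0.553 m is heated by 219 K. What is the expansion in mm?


Thermal expansion formula: dL = alpha * L0 * dT
  dL = (1.09 x 10^-5) * 0.553 * 219 = 0.00132007 m
Convert to mm: 0.00132007 * 1000 = 1.3201 mm

1.3201 mm


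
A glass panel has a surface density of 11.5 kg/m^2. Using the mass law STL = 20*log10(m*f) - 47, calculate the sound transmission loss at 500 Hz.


Mass law: STL = 20 * log10(m * f) - 47
  m * f = 11.5 * 500 = 5750
  log10(5750) = 3.75967
  STL = 20 * 3.75967 - 47 = 75.1934 - 47 = 28.2 dB

28.2 dB


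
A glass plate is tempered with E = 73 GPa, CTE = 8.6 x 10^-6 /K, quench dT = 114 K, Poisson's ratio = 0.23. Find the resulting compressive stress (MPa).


Tempering stress: sigma = E * alpha * dT / (1 - nu)
  E (MPa) = 73 * 1000 = 73000
  Numerator = 73000 * (8.6 x 10^-6) * 114 = 71.5692
  Denominator = 1 - 0.23 = 0.77
  sigma = 71.5692 / 0.77 = 92.9 MPa

92.9 MPa


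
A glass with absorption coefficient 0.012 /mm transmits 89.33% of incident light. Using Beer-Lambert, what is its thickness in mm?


Rearrange T = exp(-alpha * thickness):
  thickness = -ln(T) / alpha
  T = 89.33/100 = 0.8933
  ln(T) = -0.11283
  -ln(T) = 0.11283
  thickness = 0.11283 / 0.012 = 9.4 mm

9.4 mm


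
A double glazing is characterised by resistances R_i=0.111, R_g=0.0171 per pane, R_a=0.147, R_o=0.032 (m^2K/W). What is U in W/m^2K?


Total thermal resistance (series):
  R_total = R_in + R_glass + R_air + R_glass + R_out
  R_total = 0.111 + 0.0171 + 0.147 + 0.0171 + 0.032 = 0.3242 m^2K/W
U-value = 1 / R_total = 1 / 0.3242 = 3.085 W/m^2K

3.085 W/m^2K


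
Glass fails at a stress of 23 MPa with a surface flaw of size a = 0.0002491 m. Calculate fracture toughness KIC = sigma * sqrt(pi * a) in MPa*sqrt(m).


Fracture toughness: KIC = sigma * sqrt(pi * a)
  pi * a = pi * 0.0002491 = 0.000782571
  sqrt(pi * a) = 0.027974
  KIC = 23 * 0.027974 = 0.643 MPa*sqrt(m)

0.643 MPa*sqrt(m)


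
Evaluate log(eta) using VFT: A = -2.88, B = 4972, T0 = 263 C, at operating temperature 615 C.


VFT equation: log(eta) = A + B / (T - T0)
  T - T0 = 615 - 263 = 352
  B / (T - T0) = 4972 / 352 = 14.125
  log(eta) = -2.88 + 14.125 = 11.245

11.245


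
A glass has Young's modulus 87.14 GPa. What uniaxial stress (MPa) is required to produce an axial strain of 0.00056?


Rearrange E = sigma / epsilon:
  sigma = E * epsilon
  E (MPa) = 87.14 * 1000 = 87140
  sigma = 87140 * 0.00056 = 48.8 MPa

48.8 MPa


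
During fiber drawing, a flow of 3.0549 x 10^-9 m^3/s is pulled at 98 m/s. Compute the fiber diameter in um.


Cross-sectional area from continuity:
  A = Q / v = 3.0549 x 10^-9 / 98 = 3.117245 x 10^-11 m^2
Diameter from circular cross-section:
  d = sqrt(4A / pi) * 10^6 (m -> um)
  d = sqrt(4 * 3.117245 x 10^-11 / pi) * 10^6 = 6.3 um

6.3 um


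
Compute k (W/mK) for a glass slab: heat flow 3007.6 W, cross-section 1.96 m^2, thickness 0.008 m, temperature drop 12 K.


Fourier's law rearranged: k = Q * t / (A * dT)
  Numerator = 3007.6 * 0.008 = 24.0608
  Denominator = 1.96 * 12 = 23.52
  k = 24.0608 / 23.52 = 1.023 W/mK

1.023 W/mK


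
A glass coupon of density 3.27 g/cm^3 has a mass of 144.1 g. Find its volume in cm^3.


Rearrange rho = m / V:
  V = m / rho
  V = 144.1 / 3.27 = 44.067 cm^3

44.067 cm^3


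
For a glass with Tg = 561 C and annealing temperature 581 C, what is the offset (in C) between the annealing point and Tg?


Offset = T_anneal - Tg:
  offset = 581 - 561 = 20 C

20 C


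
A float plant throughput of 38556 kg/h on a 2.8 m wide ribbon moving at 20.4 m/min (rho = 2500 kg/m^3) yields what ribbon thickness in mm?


Ribbon cross-section from mass balance:
  Volume rate = throughput / density = 38556 / 2500 = 15.4224 m^3/h
  thickness = volume rate / (speed * 60 * width), i.e.
  thickness = throughput / (60 * speed * width * density) * 1000
  thickness = 38556 / (60 * 20.4 * 2.8 * 2500) * 1000 = 4.5 mm

4.5 mm


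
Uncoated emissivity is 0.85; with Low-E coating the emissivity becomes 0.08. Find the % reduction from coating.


Percentage reduction = (1 - coated/uncoated) * 100
  Ratio = 0.08 / 0.85 = 0.0941
  Reduction = (1 - 0.0941) * 100 = 90.6%

90.6%


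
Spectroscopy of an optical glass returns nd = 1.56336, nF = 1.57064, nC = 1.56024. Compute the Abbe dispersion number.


Abbe number formula: Vd = (nd - 1) / (nF - nC)
  nd - 1 = 1.56336 - 1 = 0.56336
  nF - nC = 1.57064 - 1.56024 = 0.0104
  Vd = 0.56336 / 0.0104 = 54.17

54.17


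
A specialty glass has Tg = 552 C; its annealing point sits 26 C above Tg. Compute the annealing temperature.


The annealing temperature is Tg plus the offset:
  T_anneal = 552 + 26 = 578 C

578 C


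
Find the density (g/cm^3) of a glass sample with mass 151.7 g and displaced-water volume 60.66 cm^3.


Use the definition of density:
  rho = mass / volume
  rho = 151.7 / 60.66 = 2.501 g/cm^3

2.501 g/cm^3


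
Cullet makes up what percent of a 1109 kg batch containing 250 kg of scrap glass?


Cullet ratio = (cullet mass / total batch mass) * 100
  Ratio = 250 / 1109 * 100 = 22.54%

22.54%


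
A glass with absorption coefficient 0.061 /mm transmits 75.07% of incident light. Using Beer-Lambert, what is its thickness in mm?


Rearrange T = exp(-alpha * thickness):
  thickness = -ln(T) / alpha
  T = 75.07/100 = 0.7507
  ln(T) = -0.28675
  -ln(T) = 0.28675
  thickness = 0.28675 / 0.061 = 4.7 mm

4.7 mm


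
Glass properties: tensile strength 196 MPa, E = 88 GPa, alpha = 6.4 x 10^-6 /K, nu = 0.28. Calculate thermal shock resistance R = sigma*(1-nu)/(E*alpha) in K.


Thermal shock resistance: R = sigma * (1 - nu) / (E * alpha)
  Numerator = 196 * (1 - 0.28) = 141.12
  Denominator = 88 * 1000 * (6.4 x 10^-6) = 0.5632
  R = 141.12 / 0.5632 = 250.6 K

250.6 K


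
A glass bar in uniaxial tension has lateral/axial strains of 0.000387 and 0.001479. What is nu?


Poisson's ratio: nu = lateral strain / axial strain
  nu = 0.000387 / 0.001479 = 0.2617

0.2617


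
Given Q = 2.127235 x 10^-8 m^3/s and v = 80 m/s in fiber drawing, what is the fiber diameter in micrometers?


Cross-sectional area from continuity:
  A = Q / v = 2.127235 x 10^-8 / 80 = 2.659044 x 10^-10 m^2
Diameter from circular cross-section:
  d = sqrt(4A / pi) * 10^6 (m -> um)
  d = sqrt(4 * 2.659044 x 10^-10 / pi) * 10^6 = 18.4 um

18.4 um


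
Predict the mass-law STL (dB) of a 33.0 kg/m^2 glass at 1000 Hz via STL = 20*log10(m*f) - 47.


Mass law: STL = 20 * log10(m * f) - 47
  m * f = 33.0 * 1000 = 33000
  log10(33000) = 4.51851
  STL = 20 * 4.51851 - 47 = 90.3702 - 47 = 43.4 dB

43.4 dB


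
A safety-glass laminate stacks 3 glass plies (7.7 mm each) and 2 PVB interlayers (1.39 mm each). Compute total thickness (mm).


Total thickness = glass contribution + PVB contribution
  Glass: 3 * 7.7 = 23.1 mm
  PVB: 2 * 1.39 = 2.78 mm
  Total = 23.1 + 2.78 = 25.88 mm

25.88 mm


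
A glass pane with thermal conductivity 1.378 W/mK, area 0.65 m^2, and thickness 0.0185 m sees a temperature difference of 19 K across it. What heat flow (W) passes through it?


Fourier's law: Q = k * A * dT / t
  Q = 1.378 * 0.65 * 19 / 0.0185
  Q = 17.0183 / 0.0185 = 919.9 W

919.9 W


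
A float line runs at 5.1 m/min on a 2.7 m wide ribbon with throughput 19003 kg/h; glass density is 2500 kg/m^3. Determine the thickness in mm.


Ribbon cross-section from mass balance:
  Volume rate = throughput / density = 19003 / 2500 = 7.6012 m^3/h
  thickness = volume rate / (speed * 60 * width), i.e.
  thickness = throughput / (60 * speed * width * density) * 1000
  thickness = 19003 / (60 * 5.1 * 2.7 * 2500) * 1000 = 9.2 mm

9.2 mm


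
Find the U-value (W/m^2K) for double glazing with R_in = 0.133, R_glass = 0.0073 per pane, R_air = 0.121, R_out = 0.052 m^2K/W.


Total thermal resistance (series):
  R_total = R_in + R_glass + R_air + R_glass + R_out
  R_total = 0.133 + 0.0073 + 0.121 + 0.0073 + 0.052 = 0.3206 m^2K/W
U-value = 1 / R_total = 1 / 0.3206 = 3.119 W/m^2K

3.119 W/m^2K


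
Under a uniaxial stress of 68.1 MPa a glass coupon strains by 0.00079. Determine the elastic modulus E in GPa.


Young's modulus: E = stress / strain
  E = 68.1 MPa / 0.00079 = 86202.53 MPa
Convert to GPa: 86202.53 / 1000 = 86.2 GPa

86.2 GPa


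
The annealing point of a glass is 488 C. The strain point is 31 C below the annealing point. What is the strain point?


Strain point = annealing point - difference:
  T_strain = 488 - 31 = 457 C

457 C


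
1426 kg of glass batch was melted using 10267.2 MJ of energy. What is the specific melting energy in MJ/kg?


Rearrange E = m * s for s:
  s = E / m
  s = 10267.2 / 1426 = 7.2 MJ/kg

7.2 MJ/kg


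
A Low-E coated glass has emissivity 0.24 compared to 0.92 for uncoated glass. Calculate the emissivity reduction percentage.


Percentage reduction = (1 - coated/uncoated) * 100
  Ratio = 0.24 / 0.92 = 0.2609
  Reduction = (1 - 0.2609) * 100 = 73.9%

73.9%


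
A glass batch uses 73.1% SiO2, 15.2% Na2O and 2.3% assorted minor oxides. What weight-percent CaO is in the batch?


Pieces sum to 100%:
  CaO = 100 - (SiO2 + Na2O + others)
  CaO = 100 - (73.1 + 15.2 + 2.3) = 9.4%

9.4%


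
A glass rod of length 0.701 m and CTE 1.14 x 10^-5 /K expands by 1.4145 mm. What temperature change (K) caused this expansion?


Rearrange dL = alpha * L0 * dT for dT:
  dT = dL / (alpha * L0)
  dL (m) = 1.4145 / 1000 = 0.0014145
  dT = 0.0014145 / ((1.14 x 10^-5) * 0.701) = 177.0 K

177.0 K


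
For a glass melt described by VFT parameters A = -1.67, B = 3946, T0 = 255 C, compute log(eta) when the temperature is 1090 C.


VFT equation: log(eta) = A + B / (T - T0)
  T - T0 = 1090 - 255 = 835
  B / (T - T0) = 3946 / 835 = 4.726
  log(eta) = -1.67 + 4.726 = 3.056

3.056


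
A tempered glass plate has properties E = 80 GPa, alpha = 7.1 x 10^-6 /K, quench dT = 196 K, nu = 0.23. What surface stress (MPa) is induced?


Tempering stress: sigma = E * alpha * dT / (1 - nu)
  E (MPa) = 80 * 1000 = 80000
  Numerator = 80000 * (7.1 x 10^-6) * 196 = 111.328
  Denominator = 1 - 0.23 = 0.77
  sigma = 111.328 / 0.77 = 144.6 MPa

144.6 MPa


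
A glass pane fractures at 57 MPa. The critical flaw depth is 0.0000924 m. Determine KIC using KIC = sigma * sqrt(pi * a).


Fracture toughness: KIC = sigma * sqrt(pi * a)
  pi * a = pi * 0.0000924 = 0.000290283
  sqrt(pi * a) = 0.017038
  KIC = 57 * 0.017038 = 0.971 MPa*sqrt(m)

0.971 MPa*sqrt(m)


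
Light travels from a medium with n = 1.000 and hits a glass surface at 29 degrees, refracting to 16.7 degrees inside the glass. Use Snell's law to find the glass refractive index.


Apply Snell's law: n1 * sin(theta1) = n2 * sin(theta2)
  n2 = n1 * sin(theta1) / sin(theta2)
  sin(29) = 0.48481
  sin(16.7) = 0.287361
  n2 = 1.000 * 0.48481 / 0.287361 = 1.6871

1.6871


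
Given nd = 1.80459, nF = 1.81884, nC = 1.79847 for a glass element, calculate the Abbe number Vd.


Abbe number formula: Vd = (nd - 1) / (nF - nC)
  nd - 1 = 1.80459 - 1 = 0.80459
  nF - nC = 1.81884 - 1.79847 = 0.02037
  Vd = 0.80459 / 0.02037 = 39.5

39.5


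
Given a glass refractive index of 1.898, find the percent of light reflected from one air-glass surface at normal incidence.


Fresnel reflectance at normal incidence:
  R = ((n - 1)/(n + 1))^2
  (n - 1)/(n + 1) = (1.898 - 1)/(1.898 + 1) = 0.309869
  R = 0.309869^2 = 0.0960188
  R(%) = 0.0960188 * 100 = 9.602%

9.602%


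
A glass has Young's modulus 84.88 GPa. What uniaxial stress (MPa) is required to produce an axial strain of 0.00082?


Rearrange E = sigma / epsilon:
  sigma = E * epsilon
  E (MPa) = 84.88 * 1000 = 84880
  sigma = 84880 * 0.00082 = 69.6 MPa

69.6 MPa


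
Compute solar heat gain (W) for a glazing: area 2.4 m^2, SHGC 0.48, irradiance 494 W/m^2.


Solar heat gain: Q = Area * SHGC * Irradiance
  Q = 2.4 * 0.48 * 494 = 569.1 W

569.1 W


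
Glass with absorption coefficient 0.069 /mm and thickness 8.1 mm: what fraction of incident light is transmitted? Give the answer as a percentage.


Beer-Lambert law: T = exp(-alpha * thickness)
  exponent = -0.069 * 8.1 = -0.5589
  T = exp(-0.5589) = 0.5718
  Percentage = 0.5718 * 100 = 57.18%

57.18%


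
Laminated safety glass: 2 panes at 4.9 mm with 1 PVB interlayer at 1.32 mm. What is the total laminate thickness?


Total thickness = glass contribution + PVB contribution
  Glass: 2 * 4.9 = 9.8 mm
  PVB: 1 * 1.32 = 1.32 mm
  Total = 9.8 + 1.32 = 11.12 mm

11.12 mm


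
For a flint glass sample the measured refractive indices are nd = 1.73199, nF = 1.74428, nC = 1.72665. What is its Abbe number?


Abbe number formula: Vd = (nd - 1) / (nF - nC)
  nd - 1 = 1.73199 - 1 = 0.73199
  nF - nC = 1.74428 - 1.72665 = 0.01763
  Vd = 0.73199 / 0.01763 = 41.52

41.52


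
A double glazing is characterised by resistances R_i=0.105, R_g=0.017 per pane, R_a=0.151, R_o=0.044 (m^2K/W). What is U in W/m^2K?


Total thermal resistance (series):
  R_total = R_in + R_glass + R_air + R_glass + R_out
  R_total = 0.105 + 0.017 + 0.151 + 0.017 + 0.044 = 0.334 m^2K/W
U-value = 1 / R_total = 1 / 0.334 = 2.994 W/m^2K

2.994 W/m^2K


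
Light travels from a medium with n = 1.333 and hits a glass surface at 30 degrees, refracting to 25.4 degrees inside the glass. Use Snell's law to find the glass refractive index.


Apply Snell's law: n1 * sin(theta1) = n2 * sin(theta2)
  n2 = n1 * sin(theta1) / sin(theta2)
  sin(30) = 0.5
  sin(25.4) = 0.428935
  n2 = 1.333 * 0.5 / 0.428935 = 1.5538

1.5538


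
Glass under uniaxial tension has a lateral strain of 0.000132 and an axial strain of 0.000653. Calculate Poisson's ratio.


Poisson's ratio: nu = lateral strain / axial strain
  nu = 0.000132 / 0.000653 = 0.2021

0.2021


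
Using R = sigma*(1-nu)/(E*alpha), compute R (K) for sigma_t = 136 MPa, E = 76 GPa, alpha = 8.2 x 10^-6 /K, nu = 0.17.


Thermal shock resistance: R = sigma * (1 - nu) / (E * alpha)
  Numerator = 136 * (1 - 0.17) = 112.88
  Denominator = 76 * 1000 * (8.2 x 10^-6) = 0.6232
  R = 112.88 / 0.6232 = 181.1 K

181.1 K


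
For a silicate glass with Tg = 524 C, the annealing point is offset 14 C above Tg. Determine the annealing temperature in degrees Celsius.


The annealing temperature is Tg plus the offset:
  T_anneal = 524 + 14 = 538 C

538 C


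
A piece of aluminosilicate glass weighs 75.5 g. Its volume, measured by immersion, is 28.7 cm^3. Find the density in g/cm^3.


Use the definition of density:
  rho = mass / volume
  rho = 75.5 / 28.7 = 2.631 g/cm^3

2.631 g/cm^3


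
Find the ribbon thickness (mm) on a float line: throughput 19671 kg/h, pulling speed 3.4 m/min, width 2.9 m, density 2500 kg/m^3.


Ribbon cross-section from mass balance:
  Volume rate = throughput / density = 19671 / 2500 = 7.8684 m^3/h
  thickness = volume rate / (speed * 60 * width), i.e.
  thickness = throughput / (60 * speed * width * density) * 1000
  thickness = 19671 / (60 * 3.4 * 2.9 * 2500) * 1000 = 13.3 mm

13.3 mm


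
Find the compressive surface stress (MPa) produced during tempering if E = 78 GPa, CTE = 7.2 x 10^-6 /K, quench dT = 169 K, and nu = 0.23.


Tempering stress: sigma = E * alpha * dT / (1 - nu)
  E (MPa) = 78 * 1000 = 78000
  Numerator = 78000 * (7.2 x 10^-6) * 169 = 94.9104
  Denominator = 1 - 0.23 = 0.77
  sigma = 94.9104 / 0.77 = 123.3 MPa

123.3 MPa


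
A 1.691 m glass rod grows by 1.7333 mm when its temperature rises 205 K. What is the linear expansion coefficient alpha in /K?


Rearrange dL = alpha * L0 * dT for alpha:
  alpha = dL / (L0 * dT)
  alpha = (1.7333 / 1000) / (1.691 * 205) = 0.000005 /K = 5 x 10^-6 /K

5 x 10^-6 /K


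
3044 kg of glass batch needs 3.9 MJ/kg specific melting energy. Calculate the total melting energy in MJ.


Total energy = mass * specific energy
  E = 3044 * 3.9 = 11871.6 MJ

11871.6 MJ


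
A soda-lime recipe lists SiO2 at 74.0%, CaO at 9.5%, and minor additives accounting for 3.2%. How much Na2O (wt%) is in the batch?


Pieces sum to 100%:
  Na2O = 100 - (SiO2 + CaO + others)
  Na2O = 100 - (74.0 + 9.5 + 3.2) = 13.3%

13.3%


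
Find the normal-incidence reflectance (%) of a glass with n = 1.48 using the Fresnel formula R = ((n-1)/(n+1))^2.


Fresnel reflectance at normal incidence:
  R = ((n - 1)/(n + 1))^2
  (n - 1)/(n + 1) = (1.48 - 1)/(1.48 + 1) = 0.193548
  R = 0.193548^2 = 0.0374608
  R(%) = 0.0374608 * 100 = 3.746%

3.746%


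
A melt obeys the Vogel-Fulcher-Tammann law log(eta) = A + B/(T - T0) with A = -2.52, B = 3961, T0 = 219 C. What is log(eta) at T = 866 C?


VFT equation: log(eta) = A + B / (T - T0)
  T - T0 = 866 - 219 = 647
  B / (T - T0) = 3961 / 647 = 6.122
  log(eta) = -2.52 + 6.122 = 3.602

3.602


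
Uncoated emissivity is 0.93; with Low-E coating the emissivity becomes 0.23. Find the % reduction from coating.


Percentage reduction = (1 - coated/uncoated) * 100
  Ratio = 0.23 / 0.93 = 0.2473
  Reduction = (1 - 0.2473) * 100 = 75.3%

75.3%


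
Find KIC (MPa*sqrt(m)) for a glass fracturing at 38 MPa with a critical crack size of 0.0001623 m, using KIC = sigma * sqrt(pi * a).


Fracture toughness: KIC = sigma * sqrt(pi * a)
  pi * a = pi * 0.0001623 = 0.00050988
  sqrt(pi * a) = 0.022581
  KIC = 38 * 0.022581 = 0.858 MPa*sqrt(m)

0.858 MPa*sqrt(m)


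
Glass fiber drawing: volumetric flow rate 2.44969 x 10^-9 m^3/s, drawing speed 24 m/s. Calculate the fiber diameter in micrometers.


Cross-sectional area from continuity:
  A = Q / v = 2.44969 x 10^-9 / 24 = 1.020704 x 10^-10 m^2
Diameter from circular cross-section:
  d = sqrt(4A / pi) * 10^6 (m -> um)
  d = sqrt(4 * 1.020704 x 10^-10 / pi) * 10^6 = 11.4 um

11.4 um


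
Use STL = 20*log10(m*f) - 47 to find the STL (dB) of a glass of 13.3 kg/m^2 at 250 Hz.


Mass law: STL = 20 * log10(m * f) - 47
  m * f = 13.3 * 250 = 3325
  log10(3325) = 3.52179
  STL = 20 * 3.52179 - 47 = 70.4358 - 47 = 23.4 dB

23.4 dB


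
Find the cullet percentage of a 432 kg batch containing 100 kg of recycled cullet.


Cullet ratio = (cullet mass / total batch mass) * 100
  Ratio = 100 / 432 * 100 = 23.15%

23.15%


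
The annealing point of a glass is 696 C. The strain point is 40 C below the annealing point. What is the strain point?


Strain point = annealing point - difference:
  T_strain = 696 - 40 = 656 C

656 C


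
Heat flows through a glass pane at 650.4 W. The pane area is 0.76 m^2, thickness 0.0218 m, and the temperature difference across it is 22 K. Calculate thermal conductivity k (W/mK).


Fourier's law rearranged: k = Q * t / (A * dT)
  Numerator = 650.4 * 0.0218 = 14.17872
  Denominator = 0.76 * 22 = 16.72
  k = 14.17872 / 16.72 = 0.848 W/mK

0.848 W/mK


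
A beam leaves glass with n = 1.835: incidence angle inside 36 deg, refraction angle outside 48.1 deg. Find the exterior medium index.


Apply Snell's law: n1 * sin(theta1) = n2 * sin(theta2)
  n2 = n1 * sin(theta1) / sin(theta2)
  sin(36) = 0.587785
  sin(48.1) = 0.744312
  n2 = 1.835 * 0.587785 / 0.744312 = 1.4491

1.4491


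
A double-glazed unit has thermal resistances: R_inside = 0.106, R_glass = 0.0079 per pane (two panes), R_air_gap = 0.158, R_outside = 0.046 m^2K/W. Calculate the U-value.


Total thermal resistance (series):
  R_total = R_in + R_glass + R_air + R_glass + R_out
  R_total = 0.106 + 0.0079 + 0.158 + 0.0079 + 0.046 = 0.3258 m^2K/W
U-value = 1 / R_total = 1 / 0.3258 = 3.069 W/m^2K

3.069 W/m^2K


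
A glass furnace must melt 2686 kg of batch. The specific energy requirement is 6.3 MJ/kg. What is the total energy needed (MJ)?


Total energy = mass * specific energy
  E = 2686 * 6.3 = 16921.8 MJ

16921.8 MJ


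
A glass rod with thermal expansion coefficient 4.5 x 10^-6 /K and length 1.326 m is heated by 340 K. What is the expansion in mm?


Thermal expansion formula: dL = alpha * L0 * dT
  dL = (4.5 x 10^-6) * 1.326 * 340 = 0.00202878 m
Convert to mm: 0.00202878 * 1000 = 2.0288 mm

2.0288 mm


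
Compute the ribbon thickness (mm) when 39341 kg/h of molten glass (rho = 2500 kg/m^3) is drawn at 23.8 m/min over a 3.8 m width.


Ribbon cross-section from mass balance:
  Volume rate = throughput / density = 39341 / 2500 = 15.7364 m^3/h
  thickness = volume rate / (speed * 60 * width), i.e.
  thickness = throughput / (60 * speed * width * density) * 1000
  thickness = 39341 / (60 * 23.8 * 3.8 * 2500) * 1000 = 2.9 mm

2.9 mm


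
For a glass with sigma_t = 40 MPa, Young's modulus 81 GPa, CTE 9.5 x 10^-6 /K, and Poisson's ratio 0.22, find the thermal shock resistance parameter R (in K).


Thermal shock resistance: R = sigma * (1 - nu) / (E * alpha)
  Numerator = 40 * (1 - 0.22) = 31.2
  Denominator = 81 * 1000 * (9.5 x 10^-6) = 0.7695
  R = 31.2 / 0.7695 = 40.5 K

40.5 K


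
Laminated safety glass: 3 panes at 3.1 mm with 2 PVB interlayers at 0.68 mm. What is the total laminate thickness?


Total thickness = glass contribution + PVB contribution
  Glass: 3 * 3.1 = 9.3 mm
  PVB: 2 * 0.68 = 1.36 mm
  Total = 9.3 + 1.36 = 10.66 mm

10.66 mm


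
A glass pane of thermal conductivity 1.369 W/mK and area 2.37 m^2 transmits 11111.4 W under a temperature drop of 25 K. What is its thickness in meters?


Fourier's law: t = k * A * dT / Q
  t = 1.369 * 2.37 * 25 / 11111.4
  t = 81.11325 / 11111.4 = 0.0073 m

0.0073 m


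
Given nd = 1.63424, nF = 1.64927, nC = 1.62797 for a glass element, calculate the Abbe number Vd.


Abbe number formula: Vd = (nd - 1) / (nF - nC)
  nd - 1 = 1.63424 - 1 = 0.63424
  nF - nC = 1.64927 - 1.62797 = 0.0213
  Vd = 0.63424 / 0.0213 = 29.78

29.78


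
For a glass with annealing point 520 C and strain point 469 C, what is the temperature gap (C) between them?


Gap = T_anneal - T_strain:
  gap = 520 - 469 = 51 C

51 C


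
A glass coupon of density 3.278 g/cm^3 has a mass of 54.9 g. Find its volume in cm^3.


Rearrange rho = m / V:
  V = m / rho
  V = 54.9 / 3.278 = 16.748 cm^3

16.748 cm^3


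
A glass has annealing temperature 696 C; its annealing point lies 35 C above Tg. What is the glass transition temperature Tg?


Rearrange T_anneal = Tg + offset for Tg:
  Tg = T_anneal - offset = 696 - 35 = 661 C

661 C


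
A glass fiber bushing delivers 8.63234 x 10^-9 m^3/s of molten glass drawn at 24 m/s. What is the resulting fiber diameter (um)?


Cross-sectional area from continuity:
  A = Q / v = 8.63234 x 10^-9 / 24 = 3.596808 x 10^-10 m^2
Diameter from circular cross-section:
  d = sqrt(4A / pi) * 10^6 (m -> um)
  d = sqrt(4 * 3.596808 x 10^-10 / pi) * 10^6 = 21.4 um

21.4 um


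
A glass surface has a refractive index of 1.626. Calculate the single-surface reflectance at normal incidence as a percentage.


Fresnel reflectance at normal incidence:
  R = ((n - 1)/(n + 1))^2
  (n - 1)/(n + 1) = (1.626 - 1)/(1.626 + 1) = 0.238385
  R = 0.238385^2 = 0.0568274
  R(%) = 0.0568274 * 100 = 5.683%

5.683%


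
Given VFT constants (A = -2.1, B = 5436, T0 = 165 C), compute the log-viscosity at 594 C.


VFT equation: log(eta) = A + B / (T - T0)
  T - T0 = 594 - 165 = 429
  B / (T - T0) = 5436 / 429 = 12.671
  log(eta) = -2.1 + 12.671 = 10.571

10.571


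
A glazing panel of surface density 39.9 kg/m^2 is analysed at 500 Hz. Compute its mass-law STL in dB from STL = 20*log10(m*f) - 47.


Mass law: STL = 20 * log10(m * f) - 47
  m * f = 39.9 * 500 = 19950
  log10(19950) = 4.29994
  STL = 20 * 4.29994 - 47 = 85.9988 - 47 = 39.0 dB

39.0 dB


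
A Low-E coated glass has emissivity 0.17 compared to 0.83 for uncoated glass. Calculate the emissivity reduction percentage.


Percentage reduction = (1 - coated/uncoated) * 100
  Ratio = 0.17 / 0.83 = 0.2048
  Reduction = (1 - 0.2048) * 100 = 79.5%

79.5%


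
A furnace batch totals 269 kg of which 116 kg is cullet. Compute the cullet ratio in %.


Cullet ratio = (cullet mass / total batch mass) * 100
  Ratio = 116 / 269 * 100 = 43.12%

43.12%


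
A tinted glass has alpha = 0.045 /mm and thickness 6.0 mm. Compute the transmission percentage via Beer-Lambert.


Beer-Lambert law: T = exp(-alpha * thickness)
  exponent = -0.045 * 6.0 = -0.27
  T = exp(-0.27) = 0.7634
  Percentage = 0.7634 * 100 = 76.34%

76.34%


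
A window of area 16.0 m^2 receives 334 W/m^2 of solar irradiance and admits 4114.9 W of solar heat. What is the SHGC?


Rearrange Q = Area * SHGC * Irradiance:
  SHGC = Q / (Area * Irradiance)
  SHGC = 4114.9 / (16.0 * 334) = 0.77

0.77


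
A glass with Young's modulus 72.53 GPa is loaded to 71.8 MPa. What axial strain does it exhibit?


Rearrange E = sigma / epsilon:
  epsilon = sigma / E
  E (MPa) = 72.53 * 1000 = 72530
  epsilon = 71.8 / 72530 = 0.00099

0.00099


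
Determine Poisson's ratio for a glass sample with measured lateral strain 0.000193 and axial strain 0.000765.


Poisson's ratio: nu = lateral strain / axial strain
  nu = 0.000193 / 0.000765 = 0.2523

0.2523


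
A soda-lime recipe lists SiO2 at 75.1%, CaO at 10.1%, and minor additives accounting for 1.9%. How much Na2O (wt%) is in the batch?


Pieces sum to 100%:
  Na2O = 100 - (SiO2 + CaO + others)
  Na2O = 100 - (75.1 + 10.1 + 1.9) = 12.9%

12.9%


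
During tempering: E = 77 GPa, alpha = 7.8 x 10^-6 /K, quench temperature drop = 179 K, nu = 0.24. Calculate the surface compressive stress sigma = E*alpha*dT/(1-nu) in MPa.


Tempering stress: sigma = E * alpha * dT / (1 - nu)
  E (MPa) = 77 * 1000 = 77000
  Numerator = 77000 * (7.8 x 10^-6) * 179 = 107.5074
  Denominator = 1 - 0.24 = 0.76
  sigma = 107.5074 / 0.76 = 141.5 MPa

141.5 MPa


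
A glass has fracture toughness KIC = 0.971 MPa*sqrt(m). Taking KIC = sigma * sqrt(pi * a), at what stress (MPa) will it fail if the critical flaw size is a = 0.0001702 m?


Rearrange KIC = sigma * sqrt(pi * a):
  sigma = KIC / sqrt(pi * a)
  sqrt(pi * 0.0001702) = 0.023124
  sigma = 0.971 / 0.023124 = 41.99 MPa

41.99 MPa


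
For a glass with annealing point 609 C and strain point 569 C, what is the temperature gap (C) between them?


Gap = T_anneal - T_strain:
  gap = 609 - 569 = 40 C

40 C


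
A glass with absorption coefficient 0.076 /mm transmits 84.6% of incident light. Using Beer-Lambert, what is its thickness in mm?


Rearrange T = exp(-alpha * thickness):
  thickness = -ln(T) / alpha
  T = 84.6/100 = 0.846
  ln(T) = -0.16724
  -ln(T) = 0.16724
  thickness = 0.16724 / 0.076 = 2.2 mm

2.2 mm


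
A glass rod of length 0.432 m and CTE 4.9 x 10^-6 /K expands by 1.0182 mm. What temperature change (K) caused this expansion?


Rearrange dL = alpha * L0 * dT for dT:
  dT = dL / (alpha * L0)
  dL (m) = 1.0182 / 1000 = 0.0010182
  dT = 0.0010182 / ((4.9 x 10^-6) * 0.432) = 481.0 K

481.0 K


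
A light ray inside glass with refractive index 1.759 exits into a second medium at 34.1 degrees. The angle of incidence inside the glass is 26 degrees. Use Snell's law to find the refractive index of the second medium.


Apply Snell's law: n1 * sin(theta1) = n2 * sin(theta2)
  n2 = n1 * sin(theta1) / sin(theta2)
  sin(26) = 0.438371
  sin(34.1) = 0.560639
  n2 = 1.759 * 0.438371 / 0.560639 = 1.3754

1.3754


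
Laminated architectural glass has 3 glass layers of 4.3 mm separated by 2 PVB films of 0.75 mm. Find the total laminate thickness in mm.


Total thickness = glass contribution + PVB contribution
  Glass: 3 * 4.3 = 12.9 mm
  PVB: 2 * 0.75 = 1.5 mm
  Total = 12.9 + 1.5 = 14.4 mm

14.4 mm


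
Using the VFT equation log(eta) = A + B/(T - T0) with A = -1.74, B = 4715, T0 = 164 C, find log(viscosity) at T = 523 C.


VFT equation: log(eta) = A + B / (T - T0)
  T - T0 = 523 - 164 = 359
  B / (T - T0) = 4715 / 359 = 13.134
  log(eta) = -1.74 + 13.134 = 11.394

11.394


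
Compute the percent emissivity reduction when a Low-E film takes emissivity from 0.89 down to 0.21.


Percentage reduction = (1 - coated/uncoated) * 100
  Ratio = 0.21 / 0.89 = 0.236
  Reduction = (1 - 0.236) * 100 = 76.4%

76.4%


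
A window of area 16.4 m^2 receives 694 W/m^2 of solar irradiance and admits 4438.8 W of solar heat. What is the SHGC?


Rearrange Q = Area * SHGC * Irradiance:
  SHGC = Q / (Area * Irradiance)
  SHGC = 4438.8 / (16.4 * 694) = 0.39

0.39


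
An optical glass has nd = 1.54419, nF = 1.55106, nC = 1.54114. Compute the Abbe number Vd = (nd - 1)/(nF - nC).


Abbe number formula: Vd = (nd - 1) / (nF - nC)
  nd - 1 = 1.54419 - 1 = 0.54419
  nF - nC = 1.55106 - 1.54114 = 0.00992
  Vd = 0.54419 / 0.00992 = 54.86

54.86


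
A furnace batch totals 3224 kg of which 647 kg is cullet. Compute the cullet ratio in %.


Cullet ratio = (cullet mass / total batch mass) * 100
  Ratio = 647 / 3224 * 100 = 20.07%

20.07%


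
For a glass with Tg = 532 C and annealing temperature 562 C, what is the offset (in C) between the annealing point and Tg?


Offset = T_anneal - Tg:
  offset = 562 - 532 = 30 C

30 C


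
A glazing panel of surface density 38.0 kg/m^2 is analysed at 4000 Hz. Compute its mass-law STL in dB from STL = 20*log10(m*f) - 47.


Mass law: STL = 20 * log10(m * f) - 47
  m * f = 38.0 * 4000 = 152000
  log10(152000) = 5.18184
  STL = 20 * 5.18184 - 47 = 103.6368 - 47 = 56.6 dB

56.6 dB


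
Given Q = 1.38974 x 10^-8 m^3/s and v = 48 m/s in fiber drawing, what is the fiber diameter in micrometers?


Cross-sectional area from continuity:
  A = Q / v = 1.38974 x 10^-8 / 48 = 2.895292 x 10^-10 m^2
Diameter from circular cross-section:
  d = sqrt(4A / pi) * 10^6 (m -> um)
  d = sqrt(4 * 2.895292 x 10^-10 / pi) * 10^6 = 19.2 um

19.2 um


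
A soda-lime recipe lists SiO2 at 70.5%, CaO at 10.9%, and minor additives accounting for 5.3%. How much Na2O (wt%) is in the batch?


Pieces sum to 100%:
  Na2O = 100 - (SiO2 + CaO + others)
  Na2O = 100 - (70.5 + 10.9 + 5.3) = 13.3%

13.3%


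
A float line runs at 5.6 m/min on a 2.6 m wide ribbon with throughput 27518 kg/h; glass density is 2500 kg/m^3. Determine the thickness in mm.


Ribbon cross-section from mass balance:
  Volume rate = throughput / density = 27518 / 2500 = 11.0072 m^3/h
  thickness = volume rate / (speed * 60 * width), i.e.
  thickness = throughput / (60 * speed * width * density) * 1000
  thickness = 27518 / (60 * 5.6 * 2.6 * 2500) * 1000 = 12.6 mm

12.6 mm


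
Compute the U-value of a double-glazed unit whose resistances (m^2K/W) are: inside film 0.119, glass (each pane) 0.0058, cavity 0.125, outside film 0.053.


Total thermal resistance (series):
  R_total = R_in + R_glass + R_air + R_glass + R_out
  R_total = 0.119 + 0.0058 + 0.125 + 0.0058 + 0.053 = 0.3086 m^2K/W
U-value = 1 / R_total = 1 / 0.3086 = 3.24 W/m^2K

3.24 W/m^2K


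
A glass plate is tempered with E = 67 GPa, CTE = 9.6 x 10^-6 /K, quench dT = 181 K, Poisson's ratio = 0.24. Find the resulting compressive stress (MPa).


Tempering stress: sigma = E * alpha * dT / (1 - nu)
  E (MPa) = 67 * 1000 = 67000
  Numerator = 67000 * (9.6 x 10^-6) * 181 = 116.4192
  Denominator = 1 - 0.24 = 0.76
  sigma = 116.4192 / 0.76 = 153.2 MPa

153.2 MPa


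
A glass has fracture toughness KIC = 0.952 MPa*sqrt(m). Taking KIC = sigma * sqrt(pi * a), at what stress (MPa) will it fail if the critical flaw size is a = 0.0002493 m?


Rearrange KIC = sigma * sqrt(pi * a):
  sigma = KIC / sqrt(pi * a)
  sqrt(pi * 0.0002493) = 0.027986
  sigma = 0.952 / 0.027986 = 34.02 MPa

34.02 MPa


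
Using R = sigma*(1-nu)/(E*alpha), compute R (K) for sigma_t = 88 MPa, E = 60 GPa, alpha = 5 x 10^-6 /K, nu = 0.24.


Thermal shock resistance: R = sigma * (1 - nu) / (E * alpha)
  Numerator = 88 * (1 - 0.24) = 66.88
  Denominator = 60 * 1000 * (5 x 10^-6) = 0.3
  R = 66.88 / 0.3 = 222.9 K

222.9 K


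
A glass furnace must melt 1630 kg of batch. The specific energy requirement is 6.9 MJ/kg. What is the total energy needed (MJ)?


Total energy = mass * specific energy
  E = 1630 * 6.9 = 11247 MJ

11247 MJ


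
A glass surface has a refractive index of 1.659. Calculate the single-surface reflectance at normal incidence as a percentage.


Fresnel reflectance at normal incidence:
  R = ((n - 1)/(n + 1))^2
  (n - 1)/(n + 1) = (1.659 - 1)/(1.659 + 1) = 0.247838
  R = 0.247838^2 = 0.0614237
  R(%) = 0.0614237 * 100 = 6.142%

6.142%


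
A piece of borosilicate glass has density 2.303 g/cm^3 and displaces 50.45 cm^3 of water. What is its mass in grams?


Rearrange rho = m / V:
  m = rho * V
  m = 2.303 * 50.45 = 116.186 g

116.186 g


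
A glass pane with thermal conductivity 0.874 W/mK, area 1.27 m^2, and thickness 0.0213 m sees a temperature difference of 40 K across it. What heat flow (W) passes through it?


Fourier's law: Q = k * A * dT / t
  Q = 0.874 * 1.27 * 40 / 0.0213
  Q = 44.3992 / 0.0213 = 2084.5 W

2084.5 W


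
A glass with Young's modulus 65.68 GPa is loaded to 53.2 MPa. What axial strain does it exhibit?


Rearrange E = sigma / epsilon:
  epsilon = sigma / E
  E (MPa) = 65.68 * 1000 = 65680
  epsilon = 53.2 / 65680 = 0.00081

0.00081


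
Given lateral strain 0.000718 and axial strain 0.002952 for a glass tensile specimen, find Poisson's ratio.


Poisson's ratio: nu = lateral strain / axial strain
  nu = 0.000718 / 0.002952 = 0.2432

0.2432


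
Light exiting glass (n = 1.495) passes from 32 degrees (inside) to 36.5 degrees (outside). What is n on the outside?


Apply Snell's law: n1 * sin(theta1) = n2 * sin(theta2)
  n2 = n1 * sin(theta1) / sin(theta2)
  sin(32) = 0.529919
  sin(36.5) = 0.594823
  n2 = 1.495 * 0.529919 / 0.594823 = 1.3319

1.3319


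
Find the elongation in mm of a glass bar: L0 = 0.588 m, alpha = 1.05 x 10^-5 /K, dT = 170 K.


Thermal expansion formula: dL = alpha * L0 * dT
  dL = (1.05 x 10^-5) * 0.588 * 170 = 0.00104958 m
Convert to mm: 0.00104958 * 1000 = 1.0496 mm

1.0496 mm


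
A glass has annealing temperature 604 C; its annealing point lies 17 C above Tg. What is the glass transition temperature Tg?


Rearrange T_anneal = Tg + offset for Tg:
  Tg = T_anneal - offset = 604 - 17 = 587 C

587 C


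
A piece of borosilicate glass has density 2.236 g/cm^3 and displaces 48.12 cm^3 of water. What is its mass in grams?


Rearrange rho = m / V:
  m = rho * V
  m = 2.236 * 48.12 = 107.596 g

107.596 g


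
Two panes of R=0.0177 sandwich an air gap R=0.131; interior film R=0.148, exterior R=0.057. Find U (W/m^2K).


Total thermal resistance (series):
  R_total = R_in + R_glass + R_air + R_glass + R_out
  R_total = 0.148 + 0.0177 + 0.131 + 0.0177 + 0.057 = 0.3714 m^2K/W
U-value = 1 / R_total = 1 / 0.3714 = 2.693 W/m^2K

2.693 W/m^2K
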